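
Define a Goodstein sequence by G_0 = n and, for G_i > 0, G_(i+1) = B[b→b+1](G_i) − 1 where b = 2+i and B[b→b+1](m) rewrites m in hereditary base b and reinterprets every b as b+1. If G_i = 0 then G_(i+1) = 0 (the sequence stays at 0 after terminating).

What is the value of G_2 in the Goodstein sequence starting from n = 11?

1027

base 2: 11 = 2^(2 + 1) + 2 + 1; at 3: 3^(3 + 1) + 3 + 1 = 85; next = 84
base 3: 84 = 3^(3 + 1) + 3; at 4: 4^(4 + 1) + 4 = 1028; next = 1027
base 4: 1027 = 4^(4 + 1) + 3; at 5: 5^(5 + 1) + 3 = 15628; next = 15627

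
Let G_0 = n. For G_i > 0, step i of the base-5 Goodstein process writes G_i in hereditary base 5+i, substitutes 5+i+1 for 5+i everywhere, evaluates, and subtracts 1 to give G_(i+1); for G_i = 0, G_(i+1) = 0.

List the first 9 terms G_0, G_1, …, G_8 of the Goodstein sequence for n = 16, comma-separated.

i=0: 16 = 3·5 + 1 (b=5); 5→6: 3·6 + 1 = 19; 19−1 = 18
i=1: 18 = 3·6 (b=6); 6→7: 3·7 = 21; 21−1 = 20
i=2: 20 = 2·7 + 6 (b=7); 7→8: 2·8 + 6 = 22; 22−1 = 21
i=3: 21 = 2·8 + 5 (b=8); 8→9: 2·9 + 5 = 23; 23−1 = 22
i=4: 22 = 2·9 + 4 (b=9); 9→10: 2·10 + 4 = 24; 24−1 = 23
i=5: 23 = 2·10 + 3 (b=10); 10→11: 2·11 + 3 = 25; 25−1 = 24
i=6: 24 = 2·11 + 2 (b=11); 11→12: 2·12 + 2 = 26; 26−1 = 25
i=7: 25 = 2·12 + 1 (b=12); 12→13: 2·13 + 1 = 27; 27−1 = 26

16, 18, 20, 21, 22, 23, 24, 25, 26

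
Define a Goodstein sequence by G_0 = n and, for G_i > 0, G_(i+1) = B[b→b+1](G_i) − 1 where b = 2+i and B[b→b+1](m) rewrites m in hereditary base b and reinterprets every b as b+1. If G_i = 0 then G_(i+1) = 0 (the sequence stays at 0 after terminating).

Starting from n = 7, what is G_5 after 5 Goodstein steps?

G_0 = 7. HB_2(7) = 2^2 + 2 + 1. Bump = 31. G_1 = 30.
G_1 = 30. HB_3(30) = 3^3 + 3. Bump = 260. G_2 = 259.
G_2 = 259. HB_4(259) = 4^4 + 3. Bump = 3128. G_3 = 3127.
G_3 = 3127. HB_5(3127) = 5^5 + 2. Bump = 46658. G_4 = 46657.
G_4 = 46657. HB_6(46657) = 6^6 + 1. Bump = 823544. G_5 = 823543.
G_5 = 823543. HB_7(823543) = 7^7. Bump = 16777216. G_6 = 16777215.

823543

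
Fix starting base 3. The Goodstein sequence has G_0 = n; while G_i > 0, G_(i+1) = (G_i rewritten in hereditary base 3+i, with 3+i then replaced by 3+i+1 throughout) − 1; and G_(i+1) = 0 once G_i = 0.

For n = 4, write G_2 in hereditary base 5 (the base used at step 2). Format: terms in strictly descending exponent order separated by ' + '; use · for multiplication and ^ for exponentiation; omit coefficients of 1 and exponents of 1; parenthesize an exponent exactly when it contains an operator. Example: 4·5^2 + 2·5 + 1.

G_0 = 4. HB_3(4) = 3 + 1. Bump = 5. G_1 = 4.
G_1 = 4. HB_4(4) = 4. Bump = 5. G_2 = 4.
G_2 = 4. HB_5(4) = 4. Bump = 4. G_3 = 3.

4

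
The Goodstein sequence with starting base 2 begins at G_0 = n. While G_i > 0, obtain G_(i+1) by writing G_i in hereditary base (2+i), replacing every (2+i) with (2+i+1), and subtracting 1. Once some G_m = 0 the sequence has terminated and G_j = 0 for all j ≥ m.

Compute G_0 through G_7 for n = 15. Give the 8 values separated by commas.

15, 111, 1283, 18752, 326593, 6588344, 150994943, 3524450280

i=0: 15 = 2^(2 + 1) + 2^2 + 2 + 1 (b=2); 2→3: 3^(3 + 1) + 3^3 + 3 + 1 = 112; 112−1 = 111
i=1: 111 = 3^(3 + 1) + 3^3 + 3 (b=3); 3→4: 4^(4 + 1) + 4^4 + 4 = 1284; 1284−1 = 1283
i=2: 1283 = 4^(4 + 1) + 4^4 + 3 (b=4); 4→5: 5^(5 + 1) + 5^5 + 3 = 18753; 18753−1 = 18752
i=3: 18752 = 5^(5 + 1) + 5^5 + 2 (b=5); 5→6: 6^(6 + 1) + 6^6 + 2 = 326594; 326594−1 = 326593
i=4: 326593 = 6^(6 + 1) + 6^6 + 1 (b=6); 6→7: 7^(7 + 1) + 7^7 + 1 = 6588345; 6588345−1 = 6588344
i=5: 6588344 = 7^(7 + 1) + 7^7 (b=7); 7→8: 8^(8 + 1) + 8^8 = 150994944; 150994944−1 = 150994943
i=6: 150994943 = 8^(8 + 1) + 7·8^7 + 7·8^6 + 7·8^5 + 7·8^4 + 7·8^3 + 7·8^2 + 7·8 + 7 (b=8); 8→9: 9^(9 + 1) + 7·9^7 + 7·9^6 + 7·9^5 + 7·9^4 + 7·9^3 + 7·9^2 + 7·9 + 7 = 3524450281; 3524450281−1 = 3524450280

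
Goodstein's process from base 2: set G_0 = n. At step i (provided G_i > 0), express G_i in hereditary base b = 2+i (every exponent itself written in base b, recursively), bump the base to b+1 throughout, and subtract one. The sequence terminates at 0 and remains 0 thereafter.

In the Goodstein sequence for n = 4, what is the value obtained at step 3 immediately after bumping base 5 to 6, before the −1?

base 2: 4 = 2^2; at 3: 3^3 = 27; next = 26
base 3: 26 = 2·3^2 + 2·3 + 2; at 4: 2·4^2 + 2·4 + 2 = 42; next = 41
base 4: 41 = 2·4^2 + 2·4 + 1; at 5: 2·5^2 + 2·5 + 1 = 61; next = 60
base 5: 60 = 2·5^2 + 2·5; at 6: 2·6^2 + 2·6 = 84; next = 83

84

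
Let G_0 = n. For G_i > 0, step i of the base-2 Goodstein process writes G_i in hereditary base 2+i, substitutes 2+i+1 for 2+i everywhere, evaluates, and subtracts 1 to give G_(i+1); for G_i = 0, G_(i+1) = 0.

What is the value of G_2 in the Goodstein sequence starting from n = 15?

1283

step 0: 15 = 2^(2 + 1) + 2^2 + 2 + 1; sub 3 for 2: 3^(3 + 1) + 3^3 + 3 + 1; = 112; G_1 = 112−1 = 111
step 1: 111 = 3^(3 + 1) + 3^3 + 3; sub 4 for 3: 4^(4 + 1) + 4^4 + 4; = 1284; G_2 = 1284−1 = 1283
step 2: 1283 = 4^(4 + 1) + 4^4 + 3; sub 5 for 4: 5^(5 + 1) + 5^5 + 3; = 18753; G_3 = 18753−1 = 18752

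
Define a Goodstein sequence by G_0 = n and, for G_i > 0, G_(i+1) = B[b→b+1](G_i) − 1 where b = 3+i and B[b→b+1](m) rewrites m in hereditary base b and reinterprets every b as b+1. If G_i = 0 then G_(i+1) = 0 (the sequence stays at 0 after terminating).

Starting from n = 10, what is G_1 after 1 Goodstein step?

16

G_0 = 10. HB_3(10) = 3^2 + 1. Bump = 17. G_1 = 16.
G_1 = 16. HB_4(16) = 4^2. Bump = 25. G_2 = 24.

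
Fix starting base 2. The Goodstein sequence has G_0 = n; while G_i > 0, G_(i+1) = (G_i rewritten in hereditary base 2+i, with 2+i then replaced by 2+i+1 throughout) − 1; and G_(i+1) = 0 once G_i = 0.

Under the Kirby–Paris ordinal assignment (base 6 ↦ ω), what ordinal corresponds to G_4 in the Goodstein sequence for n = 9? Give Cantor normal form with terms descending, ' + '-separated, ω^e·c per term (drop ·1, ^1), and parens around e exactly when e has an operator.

i=0: 9 = 2^(2 + 1) + 1 (b=2); 2→3: 3^(3 + 1) + 1 = 82; 82−1 = 81
i=1: 81 = 3^(3 + 1) (b=3); 3→4: 4^(4 + 1) = 1024; 1024−1 = 1023
i=2: 1023 = 3·4^4 + 3·4^3 + 3·4^2 + 3·4 + 3 (b=4); 4→5: 3·5^5 + 3·5^3 + 3·5^2 + 3·5 + 3 = 9843; 9843−1 = 9842
i=3: 9842 = 3·5^5 + 3·5^3 + 3·5^2 + 3·5 + 2 (b=5); 5→6: 3·6^6 + 3·6^3 + 3·6^2 + 3·6 + 2 = 140744; 140744−1 = 140743

ω^ω·3 + ω^3·3 + ω^2·3 + ω·3 + 1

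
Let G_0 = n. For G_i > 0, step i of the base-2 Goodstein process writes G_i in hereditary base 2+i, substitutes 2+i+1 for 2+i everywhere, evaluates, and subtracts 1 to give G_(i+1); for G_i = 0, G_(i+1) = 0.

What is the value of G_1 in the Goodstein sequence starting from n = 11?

84

G_0 = 11. HB_2(11) = 2^(2 + 1) + 2 + 1. Bump = 85. G_1 = 84.
G_1 = 84. HB_3(84) = 3^(3 + 1) + 3. Bump = 1028. G_2 = 1027.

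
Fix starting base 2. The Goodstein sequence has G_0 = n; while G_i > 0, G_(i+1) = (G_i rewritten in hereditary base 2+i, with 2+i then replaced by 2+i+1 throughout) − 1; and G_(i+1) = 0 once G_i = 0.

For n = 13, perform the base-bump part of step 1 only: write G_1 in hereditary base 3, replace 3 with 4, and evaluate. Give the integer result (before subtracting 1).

i=0: 13 = 2^(2 + 1) + 2^2 + 1 (b=2); 2→3: 3^(3 + 1) + 3^3 + 1 = 109; 109−1 = 108
i=1: 108 = 3^(3 + 1) + 3^3 (b=3); 3→4: 4^(4 + 1) + 4^4 = 1280; 1280−1 = 1279

1280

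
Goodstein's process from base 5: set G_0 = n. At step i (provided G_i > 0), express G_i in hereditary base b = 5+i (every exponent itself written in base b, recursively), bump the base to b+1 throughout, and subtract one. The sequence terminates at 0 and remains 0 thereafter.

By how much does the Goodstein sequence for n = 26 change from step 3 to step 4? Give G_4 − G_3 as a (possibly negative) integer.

G_0=26  [base 5] 5^2 + 1  →[5↦6]→  6^2 + 1 = 37  −1 ⇒ G_1=36
G_1=36  [base 6] 6^2  →[6↦7]→  7^2 = 49  −1 ⇒ G_2=48
G_2=48  [base 7] 6·7 + 6  →[7↦8]→  6·8 + 6 = 54  −1 ⇒ G_3=53
G_3=53  [base 8] 6·8 + 5  →[8↦9]→  6·9 + 5 = 59  −1 ⇒ G_4=58

5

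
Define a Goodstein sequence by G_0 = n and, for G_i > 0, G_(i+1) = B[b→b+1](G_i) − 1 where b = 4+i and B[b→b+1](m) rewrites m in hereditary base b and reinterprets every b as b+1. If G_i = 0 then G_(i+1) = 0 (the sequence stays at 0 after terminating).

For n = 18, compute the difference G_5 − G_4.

step 0: 18 = 4^2 + 2; sub 5 for 4: 5^2 + 2; = 27; G_1 = 27−1 = 26
step 1: 26 = 5^2 + 1; sub 6 for 5: 6^2 + 1; = 37; G_2 = 37−1 = 36
step 2: 36 = 6^2; sub 7 for 6: 7^2; = 49; G_3 = 49−1 = 48
step 3: 48 = 6·7 + 6; sub 8 for 7: 6·8 + 6; = 54; G_4 = 54−1 = 53
step 4: 53 = 6·8 + 5; sub 9 for 8: 6·9 + 5; = 59; G_5 = 59−1 = 58

5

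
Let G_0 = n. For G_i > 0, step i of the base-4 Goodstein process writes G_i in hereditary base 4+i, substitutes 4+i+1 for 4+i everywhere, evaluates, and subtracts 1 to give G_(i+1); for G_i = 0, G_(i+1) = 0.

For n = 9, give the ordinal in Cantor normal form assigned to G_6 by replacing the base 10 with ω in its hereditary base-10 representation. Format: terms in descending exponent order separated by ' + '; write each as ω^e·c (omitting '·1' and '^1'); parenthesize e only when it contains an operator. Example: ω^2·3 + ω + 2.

(0) 9|_4 = 2·4 + 1 ↦ 2·5 + 1|_5 = 11 ⇒ 10
(1) 10|_5 = 2·5 ↦ 2·6|_6 = 12 ⇒ 11
(2) 11|_6 = 6 + 5 ↦ 7 + 5|_7 = 12 ⇒ 11
(3) 11|_7 = 7 + 4 ↦ 8 + 4|_8 = 12 ⇒ 11
(4) 11|_8 = 8 + 3 ↦ 9 + 3|_9 = 12 ⇒ 11
(5) 11|_9 = 9 + 2 ↦ 10 + 2|_10 = 12 ⇒ 11

ω + 1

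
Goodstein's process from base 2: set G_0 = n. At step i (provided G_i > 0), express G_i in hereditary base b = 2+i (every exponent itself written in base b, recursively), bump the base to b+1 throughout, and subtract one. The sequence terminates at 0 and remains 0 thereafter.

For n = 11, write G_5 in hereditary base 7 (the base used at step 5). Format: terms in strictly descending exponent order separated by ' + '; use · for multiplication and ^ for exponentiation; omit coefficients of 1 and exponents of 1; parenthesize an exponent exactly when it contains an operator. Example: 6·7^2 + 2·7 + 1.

11 —HB2→ 2^(2 + 1) + 2 + 1 —bump→ 3^(3 + 1) + 3 + 1 = 85 —(−1)→ 84
84 —HB3→ 3^(3 + 1) + 3 —bump→ 4^(4 + 1) + 4 = 1028 —(−1)→ 1027
1027 —HB4→ 4^(4 + 1) + 3 —bump→ 5^(5 + 1) + 3 = 15628 —(−1)→ 15627
15627 —HB5→ 5^(5 + 1) + 2 —bump→ 6^(6 + 1) + 2 = 279938 —(−1)→ 279937
279937 —HB6→ 6^(6 + 1) + 1 —bump→ 7^(7 + 1) + 1 = 5764802 —(−1)→ 5764801
5764801 —HB7→ 7^(7 + 1) —bump→ 8^(8 + 1) = 134217728 —(−1)→ 134217727

7^(7 + 1)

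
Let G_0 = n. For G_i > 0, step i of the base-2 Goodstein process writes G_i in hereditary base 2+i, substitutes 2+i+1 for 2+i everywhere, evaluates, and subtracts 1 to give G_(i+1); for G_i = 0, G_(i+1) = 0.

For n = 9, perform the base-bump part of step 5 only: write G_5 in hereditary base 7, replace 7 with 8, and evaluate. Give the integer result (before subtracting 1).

(0) 9|_2 = 2^(2 + 1) + 1 ↦ 3^(3 + 1) + 1|_3 = 82 ⇒ 81
(1) 81|_3 = 3^(3 + 1) ↦ 4^(4 + 1)|_4 = 1024 ⇒ 1023
(2) 1023|_4 = 3·4^4 + 3·4^3 + 3·4^2 + 3·4 + 3 ↦ 3·5^5 + 3·5^3 + 3·5^2 + 3·5 + 3|_5 = 9843 ⇒ 9842
(3) 9842|_5 = 3·5^5 + 3·5^3 + 3·5^2 + 3·5 + 2 ↦ 3·6^6 + 3·6^3 + 3·6^2 + 3·6 + 2|_6 = 140744 ⇒ 140743
(4) 140743|_6 = 3·6^6 + 3·6^3 + 3·6^2 + 3·6 + 1 ↦ 3·7^7 + 3·7^3 + 3·7^2 + 3·7 + 1|_7 = 2471827 ⇒ 2471826
(5) 2471826|_7 = 3·7^7 + 3·7^3 + 3·7^2 + 3·7 ↦ 3·8^8 + 3·8^3 + 3·8^2 + 3·8|_8 = 50333400 ⇒ 50333399

50333400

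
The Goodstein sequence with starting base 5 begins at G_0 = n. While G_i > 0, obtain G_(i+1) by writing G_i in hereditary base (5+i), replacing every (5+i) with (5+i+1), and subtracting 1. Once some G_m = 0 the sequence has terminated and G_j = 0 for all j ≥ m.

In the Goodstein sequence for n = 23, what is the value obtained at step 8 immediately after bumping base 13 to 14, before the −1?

(0) 23|_5 = 4·5 + 3 ↦ 4·6 + 3|_6 = 27 ⇒ 26
(1) 26|_6 = 4·6 + 2 ↦ 4·7 + 2|_7 = 30 ⇒ 29
(2) 29|_7 = 4·7 + 1 ↦ 4·8 + 1|_8 = 33 ⇒ 32
(3) 32|_8 = 4·8 ↦ 4·9|_9 = 36 ⇒ 35
(4) 35|_9 = 3·9 + 8 ↦ 3·10 + 8|_10 = 38 ⇒ 37
(5) 37|_10 = 3·10 + 7 ↦ 3·11 + 7|_11 = 40 ⇒ 39
(6) 39|_11 = 3·11 + 6 ↦ 3·12 + 6|_12 = 42 ⇒ 41
(7) 41|_12 = 3·12 + 5 ↦ 3·13 + 5|_13 = 44 ⇒ 43

46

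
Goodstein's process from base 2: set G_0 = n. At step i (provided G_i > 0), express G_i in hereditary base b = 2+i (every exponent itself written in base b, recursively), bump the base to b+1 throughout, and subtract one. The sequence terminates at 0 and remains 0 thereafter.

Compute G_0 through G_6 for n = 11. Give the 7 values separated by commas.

base 2: 11 = 2^(2 + 1) + 2 + 1; at 3: 3^(3 + 1) + 3 + 1 = 85; next = 84
base 3: 84 = 3^(3 + 1) + 3; at 4: 4^(4 + 1) + 4 = 1028; next = 1027
base 4: 1027 = 4^(4 + 1) + 3; at 5: 5^(5 + 1) + 3 = 15628; next = 15627
base 5: 15627 = 5^(5 + 1) + 2; at 6: 6^(6 + 1) + 2 = 279938; next = 279937
base 6: 279937 = 6^(6 + 1) + 1; at 7: 7^(7 + 1) + 1 = 5764802; next = 5764801
base 7: 5764801 = 7^(7 + 1); at 8: 8^(8 + 1) = 134217728; next = 134217727

11, 84, 1027, 15627, 279937, 5764801, 134217727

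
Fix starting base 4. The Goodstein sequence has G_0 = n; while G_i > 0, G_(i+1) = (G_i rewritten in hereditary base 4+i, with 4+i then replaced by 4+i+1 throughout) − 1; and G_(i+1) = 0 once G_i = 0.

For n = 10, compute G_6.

G_0 = 10. HB_4(10) = 2·4 + 2. Bump = 12. G_1 = 11.
G_1 = 11. HB_5(11) = 2·5 + 1. Bump = 13. G_2 = 12.
G_2 = 12. HB_6(12) = 2·6. Bump = 14. G_3 = 13.
G_3 = 13. HB_7(13) = 7 + 6. Bump = 14. G_4 = 13.
G_4 = 13. HB_8(13) = 8 + 5. Bump = 14. G_5 = 13.
G_5 = 13. HB_9(13) = 9 + 4. Bump = 14. G_6 = 13.

13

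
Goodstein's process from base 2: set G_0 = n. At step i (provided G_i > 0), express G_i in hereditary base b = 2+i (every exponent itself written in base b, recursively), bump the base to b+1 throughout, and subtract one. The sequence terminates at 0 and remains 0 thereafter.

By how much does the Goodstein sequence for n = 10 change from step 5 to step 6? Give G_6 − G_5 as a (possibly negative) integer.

base 2: 10 = 2^(2 + 1) + 2; at 3: 3^(3 + 1) + 3 = 84; next = 83
base 3: 83 = 3^(3 + 1) + 2; at 4: 4^(4 + 1) + 2 = 1026; next = 1025
base 4: 1025 = 4^(4 + 1) + 1; at 5: 5^(5 + 1) + 1 = 15626; next = 15625
base 5: 15625 = 5^(5 + 1); at 6: 6^(6 + 1) = 279936; next = 279935
base 6: 279935 = 5·6^6 + 5·6^5 + 5·6^4 + 5·6^3 + 5·6^2 + 5·6 + 5; at 7: 5·7^7 + 5·7^5 + 5·7^4 + 5·7^3 + 5·7^2 + 5·7 + 5 = 4215755; next = 4215754
base 7: 4215754 = 5·7^7 + 5·7^5 + 5·7^4 + 5·7^3 + 5·7^2 + 5·7 + 4; at 8: 5·8^8 + 5·8^5 + 5·8^4 + 5·8^3 + 5·8^2 + 5·8 + 4 = 84073324; next = 84073323

79857569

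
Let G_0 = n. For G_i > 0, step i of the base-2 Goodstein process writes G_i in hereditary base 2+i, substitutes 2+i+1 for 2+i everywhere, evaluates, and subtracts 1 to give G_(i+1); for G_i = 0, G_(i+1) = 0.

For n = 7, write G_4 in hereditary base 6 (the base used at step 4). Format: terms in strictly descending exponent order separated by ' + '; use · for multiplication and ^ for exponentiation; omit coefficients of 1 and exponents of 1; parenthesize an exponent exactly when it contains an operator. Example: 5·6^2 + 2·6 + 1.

6^6 + 1

G_0=7  [base 2] 2^2 + 2 + 1  →[2↦3]→  3^3 + 3 + 1 = 31  −1 ⇒ G_1=30
G_1=30  [base 3] 3^3 + 3  →[3↦4]→  4^4 + 4 = 260  −1 ⇒ G_2=259
G_2=259  [base 4] 4^4 + 3  →[4↦5]→  5^5 + 3 = 3128  −1 ⇒ G_3=3127
G_3=3127  [base 5] 5^5 + 2  →[5↦6]→  6^6 + 2 = 46658  −1 ⇒ G_4=46657
G_4=46657  [base 6] 6^6 + 1  →[6↦7]→  7^7 + 1 = 823544  −1 ⇒ G_5=823543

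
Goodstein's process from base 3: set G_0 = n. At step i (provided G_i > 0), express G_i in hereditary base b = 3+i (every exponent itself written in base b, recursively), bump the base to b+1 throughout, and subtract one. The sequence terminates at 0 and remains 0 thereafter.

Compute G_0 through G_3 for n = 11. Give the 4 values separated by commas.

G_0 = 11. HB_3(11) = 3^2 + 2. Bump = 18. G_1 = 17.
G_1 = 17. HB_4(17) = 4^2 + 1. Bump = 26. G_2 = 25.
G_2 = 25. HB_5(25) = 5^2. Bump = 36. G_3 = 35.

11, 17, 25, 35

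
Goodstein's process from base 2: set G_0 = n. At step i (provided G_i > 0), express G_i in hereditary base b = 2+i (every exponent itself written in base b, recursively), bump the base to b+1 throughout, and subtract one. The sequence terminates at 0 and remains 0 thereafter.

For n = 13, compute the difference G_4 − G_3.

264619

13 —HB2→ 2^(2 + 1) + 2^2 + 1 —bump→ 3^(3 + 1) + 3^3 + 1 = 109 —(−1)→ 108
108 —HB3→ 3^(3 + 1) + 3^3 —bump→ 4^(4 + 1) + 4^4 = 1280 —(−1)→ 1279
1279 —HB4→ 4^(4 + 1) + 3·4^3 + 3·4^2 + 3·4 + 3 —bump→ 5^(5 + 1) + 3·5^3 + 3·5^2 + 3·5 + 3 = 16093 —(−1)→ 16092
16092 —HB5→ 5^(5 + 1) + 3·5^3 + 3·5^2 + 3·5 + 2 —bump→ 6^(6 + 1) + 3·6^3 + 3·6^2 + 3·6 + 2 = 280712 —(−1)→ 280711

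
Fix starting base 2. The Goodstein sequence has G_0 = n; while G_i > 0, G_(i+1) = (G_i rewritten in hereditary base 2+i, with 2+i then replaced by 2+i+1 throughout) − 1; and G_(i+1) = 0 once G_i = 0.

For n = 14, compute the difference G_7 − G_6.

(0) 14|_2 = 2^(2 + 1) + 2^2 + 2 ↦ 3^(3 + 1) + 3^3 + 3|_3 = 111 ⇒ 110
(1) 110|_3 = 3^(3 + 1) + 3^3 + 2 ↦ 4^(4 + 1) + 4^4 + 2|_4 = 1282 ⇒ 1281
(2) 1281|_4 = 4^(4 + 1) + 4^4 + 1 ↦ 5^(5 + 1) + 5^5 + 1|_5 = 18751 ⇒ 18750
(3) 18750|_5 = 5^(5 + 1) + 5^5 ↦ 6^(6 + 1) + 6^6|_6 = 326592 ⇒ 326591
(4) 326591|_6 = 6^(6 + 1) + 5·6^5 + 5·6^4 + 5·6^3 + 5·6^2 + 5·6 + 5 ↦ 7^(7 + 1) + 5·7^5 + 5·7^4 + 5·7^3 + 5·7^2 + 5·7 + 5|_7 = 5862841 ⇒ 5862840
(5) 5862840|_7 = 7^(7 + 1) + 5·7^5 + 5·7^4 + 5·7^3 + 5·7^2 + 5·7 + 4 ↦ 8^(8 + 1) + 5·8^5 + 5·8^4 + 5·8^3 + 5·8^2 + 5·8 + 4|_8 = 134404972 ⇒ 134404971
(6) 134404971|_8 = 8^(8 + 1) + 5·8^5 + 5·8^4 + 5·8^3 + 5·8^2 + 5·8 + 3 ↦ 9^(9 + 1) + 5·9^5 + 5·9^4 + 5·9^3 + 5·9^2 + 5·9 + 3|_9 = 3487116549 ⇒ 3487116548

3352711577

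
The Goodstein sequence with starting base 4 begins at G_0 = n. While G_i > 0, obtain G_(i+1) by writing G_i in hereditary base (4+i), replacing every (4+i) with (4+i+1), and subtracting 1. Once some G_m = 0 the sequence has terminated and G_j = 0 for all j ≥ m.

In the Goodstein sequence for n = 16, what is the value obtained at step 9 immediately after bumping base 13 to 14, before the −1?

16 —HB4→ 4^2 —bump→ 5^2 = 25 —(−1)→ 24
24 —HB5→ 4·5 + 4 —bump→ 4·6 + 4 = 28 —(−1)→ 27
27 —HB6→ 4·6 + 3 —bump→ 4·7 + 3 = 31 —(−1)→ 30
30 —HB7→ 4·7 + 2 —bump→ 4·8 + 2 = 34 —(−1)→ 33
33 —HB8→ 4·8 + 1 —bump→ 4·9 + 1 = 37 —(−1)→ 36
36 —HB9→ 4·9 —bump→ 4·10 = 40 —(−1)→ 39
39 —HB10→ 3·10 + 9 —bump→ 3·11 + 9 = 42 —(−1)→ 41
41 —HB11→ 3·11 + 8 —bump→ 3·12 + 8 = 44 —(−1)→ 43
43 —HB12→ 3·12 + 7 —bump→ 3·13 + 7 = 46 —(−1)→ 45

48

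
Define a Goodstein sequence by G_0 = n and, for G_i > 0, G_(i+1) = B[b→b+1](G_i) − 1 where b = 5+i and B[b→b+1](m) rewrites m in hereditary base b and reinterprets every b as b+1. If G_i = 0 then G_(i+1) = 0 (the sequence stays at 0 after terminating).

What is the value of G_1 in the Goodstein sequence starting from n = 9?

base 5: 9 = 5 + 4; at 6: 6 + 4 = 10; next = 9
base 6: 9 = 6 + 3; at 7: 7 + 3 = 10; next = 9

9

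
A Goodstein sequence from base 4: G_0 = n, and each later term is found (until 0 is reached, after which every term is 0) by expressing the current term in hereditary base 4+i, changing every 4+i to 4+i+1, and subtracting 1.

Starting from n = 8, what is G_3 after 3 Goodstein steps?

[0] 8 ≡ 2·4 (base 4). Lift 5: 10. −1: 9.
[1] 9 ≡ 5 + 4 (base 5). Lift 6: 10. −1: 9.
[2] 9 ≡ 6 + 3 (base 6). Lift 7: 10. −1: 9.
[3] 9 ≡ 7 + 2 (base 7). Lift 8: 10. −1: 9.

9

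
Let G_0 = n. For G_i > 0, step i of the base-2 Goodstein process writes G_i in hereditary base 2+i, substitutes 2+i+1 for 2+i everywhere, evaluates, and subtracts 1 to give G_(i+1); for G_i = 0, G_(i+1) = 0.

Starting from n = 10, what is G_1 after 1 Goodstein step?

83

i=0: 10 = 2^(2 + 1) + 2 (b=2); 2→3: 3^(3 + 1) + 3 = 84; 84−1 = 83
i=1: 83 = 3^(3 + 1) + 2 (b=3); 3→4: 4^(4 + 1) + 2 = 1026; 1026−1 = 1025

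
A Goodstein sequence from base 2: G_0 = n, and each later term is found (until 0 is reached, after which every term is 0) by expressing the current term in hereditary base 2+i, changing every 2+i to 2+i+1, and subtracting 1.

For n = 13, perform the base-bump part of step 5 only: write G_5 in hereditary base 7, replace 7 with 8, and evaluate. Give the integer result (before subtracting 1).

134219480

[0] 13 ≡ 2^(2 + 1) + 2^2 + 1 (base 2). Lift 3: 109. −1: 108.
[1] 108 ≡ 3^(3 + 1) + 3^3 (base 3). Lift 4: 1280. −1: 1279.
[2] 1279 ≡ 4^(4 + 1) + 3·4^3 + 3·4^2 + 3·4 + 3 (base 4). Lift 5: 16093. −1: 16092.
[3] 16092 ≡ 5^(5 + 1) + 3·5^3 + 3·5^2 + 3·5 + 2 (base 5). Lift 6: 280712. −1: 280711.
[4] 280711 ≡ 6^(6 + 1) + 3·6^3 + 3·6^2 + 3·6 + 1 (base 6). Lift 7: 5765999. −1: 5765998.
[5] 5765998 ≡ 7^(7 + 1) + 3·7^3 + 3·7^2 + 3·7 (base 7). Lift 8: 134219480. −1: 134219479.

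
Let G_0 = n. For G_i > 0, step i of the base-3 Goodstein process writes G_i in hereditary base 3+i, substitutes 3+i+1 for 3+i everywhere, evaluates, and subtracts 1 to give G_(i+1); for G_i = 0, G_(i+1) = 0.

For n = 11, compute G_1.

17

G_0 = 11. HB_3(11) = 3^2 + 2. Bump = 18. G_1 = 17.
G_1 = 17. HB_4(17) = 4^2 + 1. Bump = 26. G_2 = 25.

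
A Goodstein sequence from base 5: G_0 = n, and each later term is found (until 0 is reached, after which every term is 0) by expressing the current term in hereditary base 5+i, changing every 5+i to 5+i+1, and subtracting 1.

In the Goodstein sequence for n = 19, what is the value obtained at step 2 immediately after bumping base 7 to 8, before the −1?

G_0 = 19. HB_5(19) = 3·5 + 4. Bump = 22. G_1 = 21.
G_1 = 21. HB_6(21) = 3·6 + 3. Bump = 24. G_2 = 23.
G_2 = 23. HB_7(23) = 3·7 + 2. Bump = 26. G_3 = 25.

26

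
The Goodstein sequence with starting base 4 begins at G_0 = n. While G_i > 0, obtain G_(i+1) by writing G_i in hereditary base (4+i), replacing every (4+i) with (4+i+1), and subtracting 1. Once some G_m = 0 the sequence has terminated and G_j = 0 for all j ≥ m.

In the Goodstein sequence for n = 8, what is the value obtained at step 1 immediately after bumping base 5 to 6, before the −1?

8 —HB4→ 2·4 —bump→ 2·5 = 10 —(−1)→ 9
9 —HB5→ 5 + 4 —bump→ 6 + 4 = 10 —(−1)→ 9

10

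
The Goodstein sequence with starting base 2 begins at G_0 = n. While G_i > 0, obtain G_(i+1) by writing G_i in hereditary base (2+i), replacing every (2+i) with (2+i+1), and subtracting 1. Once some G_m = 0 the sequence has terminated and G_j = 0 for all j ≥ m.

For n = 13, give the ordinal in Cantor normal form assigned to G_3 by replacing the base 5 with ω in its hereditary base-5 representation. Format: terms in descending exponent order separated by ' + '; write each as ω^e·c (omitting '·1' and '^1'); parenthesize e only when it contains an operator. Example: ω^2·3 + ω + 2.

step 0: 13 = 2^(2 + 1) + 2^2 + 1; sub 3 for 2: 3^(3 + 1) + 3^3 + 1; = 109; G_1 = 109−1 = 108
step 1: 108 = 3^(3 + 1) + 3^3; sub 4 for 3: 4^(4 + 1) + 4^4; = 1280; G_2 = 1280−1 = 1279
step 2: 1279 = 4^(4 + 1) + 3·4^3 + 3·4^2 + 3·4 + 3; sub 5 for 4: 5^(5 + 1) + 3·5^3 + 3·5^2 + 3·5 + 3; = 16093; G_3 = 16093−1 = 16092
step 3: 16092 = 5^(5 + 1) + 3·5^3 + 3·5^2 + 3·5 + 2; sub 6 for 5: 6^(6 + 1) + 3·6^3 + 3·6^2 + 3·6 + 2; = 280712; G_4 = 280712−1 = 280711

ω^(ω + 1) + ω^3·3 + ω^2·3 + ω·3 + 2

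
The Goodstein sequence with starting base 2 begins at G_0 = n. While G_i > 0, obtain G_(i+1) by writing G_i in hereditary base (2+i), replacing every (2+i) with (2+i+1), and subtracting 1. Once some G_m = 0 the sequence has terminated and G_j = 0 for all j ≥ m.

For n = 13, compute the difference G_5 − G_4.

5485287

G_0 = 13. HB_2(13) = 2^(2 + 1) + 2^2 + 1. Bump = 109. G_1 = 108.
G_1 = 108. HB_3(108) = 3^(3 + 1) + 3^3. Bump = 1280. G_2 = 1279.
G_2 = 1279. HB_4(1279) = 4^(4 + 1) + 3·4^3 + 3·4^2 + 3·4 + 3. Bump = 16093. G_3 = 16092.
G_3 = 16092. HB_5(16092) = 5^(5 + 1) + 3·5^3 + 3·5^2 + 3·5 + 2. Bump = 280712. G_4 = 280711.
G_4 = 280711. HB_6(280711) = 6^(6 + 1) + 3·6^3 + 3·6^2 + 3·6 + 1. Bump = 5765999. G_5 = 5765998.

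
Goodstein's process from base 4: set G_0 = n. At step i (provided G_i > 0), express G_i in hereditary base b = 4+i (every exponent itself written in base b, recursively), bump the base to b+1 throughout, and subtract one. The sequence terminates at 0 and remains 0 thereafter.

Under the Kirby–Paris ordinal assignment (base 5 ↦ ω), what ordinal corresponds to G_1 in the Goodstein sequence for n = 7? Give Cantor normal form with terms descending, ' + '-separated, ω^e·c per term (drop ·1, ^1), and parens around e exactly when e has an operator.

i=0: 7 = 4 + 3 (b=4); 4→5: 5 + 3 = 8; 8−1 = 7
i=1: 7 = 5 + 2 (b=5); 5→6: 6 + 2 = 8; 8−1 = 7

ω + 2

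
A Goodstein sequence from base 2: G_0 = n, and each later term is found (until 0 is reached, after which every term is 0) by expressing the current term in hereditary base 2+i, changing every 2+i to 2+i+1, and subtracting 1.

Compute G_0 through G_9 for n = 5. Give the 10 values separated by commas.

G_0 = 5. HB_2(5) = 2^2 + 1. Bump = 28. G_1 = 27.
G_1 = 27. HB_3(27) = 3^3. Bump = 256. G_2 = 255.
G_2 = 255. HB_4(255) = 3·4^3 + 3·4^2 + 3·4 + 3. Bump = 468. G_3 = 467.
G_3 = 467. HB_5(467) = 3·5^3 + 3·5^2 + 3·5 + 2. Bump = 776. G_4 = 775.
G_4 = 775. HB_6(775) = 3·6^3 + 3·6^2 + 3·6 + 1. Bump = 1198. G_5 = 1197.
G_5 = 1197. HB_7(1197) = 3·7^3 + 3·7^2 + 3·7. Bump = 1752. G_6 = 1751.
G_6 = 1751. HB_8(1751) = 3·8^3 + 3·8^2 + 2·8 + 7. Bump = 2455. G_7 = 2454.
G_7 = 2454. HB_9(2454) = 3·9^3 + 3·9^2 + 2·9 + 6. Bump = 3326. G_8 = 3325.
G_8 = 3325. HB_10(3325) = 3·10^3 + 3·10^2 + 2·10 + 5. Bump = 4383. G_9 = 4382.

5, 27, 255, 467, 775, 1197, 1751, 2454, 3325, 4382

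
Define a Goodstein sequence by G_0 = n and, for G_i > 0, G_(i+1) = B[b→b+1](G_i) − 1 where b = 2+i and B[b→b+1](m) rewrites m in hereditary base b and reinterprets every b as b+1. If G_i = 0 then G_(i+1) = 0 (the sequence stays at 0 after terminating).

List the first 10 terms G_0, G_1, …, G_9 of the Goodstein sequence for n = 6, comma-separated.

base 2: 6 = 2^2 + 2; at 3: 3^3 + 3 = 30; next = 29
base 3: 29 = 3^3 + 2; at 4: 4^4 + 2 = 258; next = 257
base 4: 257 = 4^4 + 1; at 5: 5^5 + 1 = 3126; next = 3125
base 5: 3125 = 5^5; at 6: 6^6 = 46656; next = 46655
base 6: 46655 = 5·6^5 + 5·6^4 + 5·6^3 + 5·6^2 + 5·6 + 5; at 7: 5·7^5 + 5·7^4 + 5·7^3 + 5·7^2 + 5·7 + 5 = 98040; next = 98039
base 7: 98039 = 5·7^5 + 5·7^4 + 5·7^3 + 5·7^2 + 5·7 + 4; at 8: 5·8^5 + 5·8^4 + 5·8^3 + 5·8^2 + 5·8 + 4 = 187244; next = 187243
base 8: 187243 = 5·8^5 + 5·8^4 + 5·8^3 + 5·8^2 + 5·8 + 3; at 9: 5·9^5 + 5·9^4 + 5·9^3 + 5·9^2 + 5·9 + 3 = 332148; next = 332147
base 9: 332147 = 5·9^5 + 5·9^4 + 5·9^3 + 5·9^2 + 5·9 + 2; at 10: 5·10^5 + 5·10^4 + 5·10^3 + 5·10^2 + 5·10 + 2 = 555552; next = 555551
base 10: 555551 = 5·10^5 + 5·10^4 + 5·10^3 + 5·10^2 + 5·10 + 1; at 11: 5·11^5 + 5·11^4 + 5·11^3 + 5·11^2 + 5·11 + 1 = 885776; next = 885775

6, 29, 257, 3125, 46655, 98039, 187243, 332147, 555551, 885775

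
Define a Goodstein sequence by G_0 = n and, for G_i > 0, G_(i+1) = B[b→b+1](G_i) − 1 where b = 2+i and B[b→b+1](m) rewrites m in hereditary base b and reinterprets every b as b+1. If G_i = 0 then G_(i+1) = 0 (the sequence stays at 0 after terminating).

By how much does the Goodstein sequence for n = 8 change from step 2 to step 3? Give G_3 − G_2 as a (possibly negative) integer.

i=0: 8 = 2^(2 + 1) (b=2); 2→3: 3^(3 + 1) = 81; 81−1 = 80
i=1: 80 = 2·3^3 + 2·3^2 + 2·3 + 2 (b=3); 3→4: 2·4^4 + 2·4^2 + 2·4 + 2 = 554; 554−1 = 553
i=2: 553 = 2·4^4 + 2·4^2 + 2·4 + 1 (b=4); 4→5: 2·5^5 + 2·5^2 + 2·5 + 1 = 6311; 6311−1 = 6310

5757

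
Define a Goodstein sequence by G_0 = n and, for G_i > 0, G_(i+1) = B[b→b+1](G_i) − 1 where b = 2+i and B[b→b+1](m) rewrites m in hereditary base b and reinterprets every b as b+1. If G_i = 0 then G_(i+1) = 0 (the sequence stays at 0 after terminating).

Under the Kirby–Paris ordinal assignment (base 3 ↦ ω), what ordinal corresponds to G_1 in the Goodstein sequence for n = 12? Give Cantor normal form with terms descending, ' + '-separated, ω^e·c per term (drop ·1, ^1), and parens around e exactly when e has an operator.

ω^(ω + 1) + ω^2·2 + ω·2 + 2

[0] 12 ≡ 2^(2 + 1) + 2^2 (base 2). Lift 3: 108. −1: 107.
[1] 107 ≡ 3^(3 + 1) + 2·3^2 + 2·3 + 2 (base 3). Lift 4: 1066. −1: 1065.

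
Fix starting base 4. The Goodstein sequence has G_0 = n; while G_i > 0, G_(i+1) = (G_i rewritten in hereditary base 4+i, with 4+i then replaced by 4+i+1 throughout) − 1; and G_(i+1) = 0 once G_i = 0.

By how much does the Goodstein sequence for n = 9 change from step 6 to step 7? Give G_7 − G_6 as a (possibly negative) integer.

9 —HB4→ 2·4 + 1 —bump→ 2·5 + 1 = 11 —(−1)→ 10
10 —HB5→ 2·5 —bump→ 2·6 = 12 —(−1)→ 11
11 —HB6→ 6 + 5 —bump→ 7 + 5 = 12 —(−1)→ 11
11 —HB7→ 7 + 4 —bump→ 8 + 4 = 12 —(−1)→ 11
11 —HB8→ 8 + 3 —bump→ 9 + 3 = 12 —(−1)→ 11
11 —HB9→ 9 + 2 —bump→ 10 + 2 = 12 —(−1)→ 11
11 —HB10→ 10 + 1 —bump→ 11 + 1 = 12 —(−1)→ 11

0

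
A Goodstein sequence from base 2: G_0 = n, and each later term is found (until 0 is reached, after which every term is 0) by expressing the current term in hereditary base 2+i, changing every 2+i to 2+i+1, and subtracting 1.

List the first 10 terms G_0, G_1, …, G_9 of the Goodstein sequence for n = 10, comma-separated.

10, 83, 1025, 15625, 279935, 4215754, 84073323, 1937434592, 50000555551, 1426559238830

base 2: 10 = 2^(2 + 1) + 2; at 3: 3^(3 + 1) + 3 = 84; next = 83
base 3: 83 = 3^(3 + 1) + 2; at 4: 4^(4 + 1) + 2 = 1026; next = 1025
base 4: 1025 = 4^(4 + 1) + 1; at 5: 5^(5 + 1) + 1 = 15626; next = 15625
base 5: 15625 = 5^(5 + 1); at 6: 6^(6 + 1) = 279936; next = 279935
base 6: 279935 = 5·6^6 + 5·6^5 + 5·6^4 + 5·6^3 + 5·6^2 + 5·6 + 5; at 7: 5·7^7 + 5·7^5 + 5·7^4 + 5·7^3 + 5·7^2 + 5·7 + 5 = 4215755; next = 4215754
base 7: 4215754 = 5·7^7 + 5·7^5 + 5·7^4 + 5·7^3 + 5·7^2 + 5·7 + 4; at 8: 5·8^8 + 5·8^5 + 5·8^4 + 5·8^3 + 5·8^2 + 5·8 + 4 = 84073324; next = 84073323
base 8: 84073323 = 5·8^8 + 5·8^5 + 5·8^4 + 5·8^3 + 5·8^2 + 5·8 + 3; at 9: 5·9^9 + 5·9^5 + 5·9^4 + 5·9^3 + 5·9^2 + 5·9 + 3 = 1937434593; next = 1937434592
base 9: 1937434592 = 5·9^9 + 5·9^5 + 5·9^4 + 5·9^3 + 5·9^2 + 5·9 + 2; at 10: 5·10^10 + 5·10^5 + 5·10^4 + 5·10^3 + 5·10^2 + 5·10 + 2 = 50000555552; next = 50000555551
base 10: 50000555551 = 5·10^10 + 5·10^5 + 5·10^4 + 5·10^3 + 5·10^2 + 5·10 + 1; at 11: 5·11^11 + 5·11^5 + 5·11^4 + 5·11^3 + 5·11^2 + 5·11 + 1 = 1426559238831; next = 1426559238830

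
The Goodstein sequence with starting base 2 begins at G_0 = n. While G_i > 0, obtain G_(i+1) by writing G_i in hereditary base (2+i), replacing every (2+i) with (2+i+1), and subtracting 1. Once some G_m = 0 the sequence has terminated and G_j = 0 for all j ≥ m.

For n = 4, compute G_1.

4 —HB2→ 2^2 —bump→ 3^3 = 27 —(−1)→ 26
26 —HB3→ 2·3^2 + 2·3 + 2 —bump→ 2·4^2 + 2·4 + 2 = 42 —(−1)→ 41

26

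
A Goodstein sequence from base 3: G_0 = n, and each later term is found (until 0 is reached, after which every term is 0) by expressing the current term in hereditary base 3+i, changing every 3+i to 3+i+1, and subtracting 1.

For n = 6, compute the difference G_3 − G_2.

[0] 6 ≡ 2·3 (base 3). Lift 4: 8. −1: 7.
[1] 7 ≡ 4 + 3 (base 4). Lift 5: 8. −1: 7.
[2] 7 ≡ 5 + 2 (base 5). Lift 6: 8. −1: 7.

0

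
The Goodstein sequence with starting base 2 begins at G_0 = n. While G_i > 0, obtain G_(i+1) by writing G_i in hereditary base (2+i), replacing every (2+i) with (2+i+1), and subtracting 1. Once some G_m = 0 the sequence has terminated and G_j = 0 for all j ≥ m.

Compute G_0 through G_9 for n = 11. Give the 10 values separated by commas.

G_0=11  [base 2] 2^(2 + 1) + 2 + 1  →[2↦3]→  3^(3 + 1) + 3 + 1 = 85  −1 ⇒ G_1=84
G_1=84  [base 3] 3^(3 + 1) + 3  →[3↦4]→  4^(4 + 1) + 4 = 1028  −1 ⇒ G_2=1027
G_2=1027  [base 4] 4^(4 + 1) + 3  →[4↦5]→  5^(5 + 1) + 3 = 15628  −1 ⇒ G_3=15627
G_3=15627  [base 5] 5^(5 + 1) + 2  →[5↦6]→  6^(6 + 1) + 2 = 279938  −1 ⇒ G_4=279937
G_4=279937  [base 6] 6^(6 + 1) + 1  →[6↦7]→  7^(7 + 1) + 1 = 5764802  −1 ⇒ G_5=5764801
G_5=5764801  [base 7] 7^(7 + 1)  →[7↦8]→  8^(8 + 1) = 134217728  −1 ⇒ G_6=134217727
G_6=134217727  [base 8] 7·8^8 + 7·8^7 + 7·8^6 + 7·8^5 + 7·8^4 + 7·8^3 + 7·8^2 + 7·8 + 7  →[8↦9]→  7·9^9 + 7·9^7 + 7·9^6 + 7·9^5 + 7·9^4 + 7·9^3 + 7·9^2 + 7·9 + 7 = 2749609303  −1 ⇒ G_7=2749609302
G_7=2749609302  [base 9] 7·9^9 + 7·9^7 + 7·9^6 + 7·9^5 + 7·9^4 + 7·9^3 + 7·9^2 + 7·9 + 6  →[9↦10]→  7·10^10 + 7·10^7 + 7·10^6 + 7·10^5 + 7·10^4 + 7·10^3 + 7·10^2 + 7·10 + 6 = 70077777776  −1 ⇒ G_8=70077777775
G_8=70077777775  [base 10] 7·10^10 + 7·10^7 + 7·10^6 + 7·10^5 + 7·10^4 + 7·10^3 + 7·10^2 + 7·10 + 5  →[10↦11]→  7·11^11 + 7·11^7 + 7·11^6 + 7·11^5 + 7·11^4 + 7·11^3 + 7·11^2 + 7·11 + 5 = 1997331745491  −1 ⇒ G_9=1997331745490

11, 84, 1027, 15627, 279937, 5764801, 134217727, 2749609302, 70077777775, 1997331745490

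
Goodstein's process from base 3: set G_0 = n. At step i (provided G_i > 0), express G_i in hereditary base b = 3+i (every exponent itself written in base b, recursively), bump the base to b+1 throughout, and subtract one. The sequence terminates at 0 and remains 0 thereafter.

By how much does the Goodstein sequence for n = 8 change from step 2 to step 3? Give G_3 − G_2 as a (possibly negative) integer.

step 0: 8 = 2·3 + 2; sub 4 for 3: 2·4 + 2; = 10; G_1 = 10−1 = 9
step 1: 9 = 2·4 + 1; sub 5 for 4: 2·5 + 1; = 11; G_2 = 11−1 = 10
step 2: 10 = 2·5; sub 6 for 5: 2·6; = 12; G_3 = 12−1 = 11

1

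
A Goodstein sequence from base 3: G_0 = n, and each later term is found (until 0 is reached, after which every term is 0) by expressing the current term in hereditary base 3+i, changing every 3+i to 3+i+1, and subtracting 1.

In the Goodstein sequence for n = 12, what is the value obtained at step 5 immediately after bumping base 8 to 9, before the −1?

70

G_0 = 12. HB_3(12) = 3^2 + 3. Bump = 20. G_1 = 19.
G_1 = 19. HB_4(19) = 4^2 + 3. Bump = 28. G_2 = 27.
G_2 = 27. HB_5(27) = 5^2 + 2. Bump = 38. G_3 = 37.
G_3 = 37. HB_6(37) = 6^2 + 1. Bump = 50. G_4 = 49.
G_4 = 49. HB_7(49) = 7^2. Bump = 64. G_5 = 63.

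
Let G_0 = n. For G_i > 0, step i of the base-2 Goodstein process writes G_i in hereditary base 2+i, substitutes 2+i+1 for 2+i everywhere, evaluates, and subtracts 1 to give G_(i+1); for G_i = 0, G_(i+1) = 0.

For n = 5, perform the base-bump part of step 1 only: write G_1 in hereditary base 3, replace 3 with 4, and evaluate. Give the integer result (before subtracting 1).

256

[0] 5 ≡ 2^2 + 1 (base 2). Lift 3: 28. −1: 27.
[1] 27 ≡ 3^3 (base 3). Lift 4: 256. −1: 255.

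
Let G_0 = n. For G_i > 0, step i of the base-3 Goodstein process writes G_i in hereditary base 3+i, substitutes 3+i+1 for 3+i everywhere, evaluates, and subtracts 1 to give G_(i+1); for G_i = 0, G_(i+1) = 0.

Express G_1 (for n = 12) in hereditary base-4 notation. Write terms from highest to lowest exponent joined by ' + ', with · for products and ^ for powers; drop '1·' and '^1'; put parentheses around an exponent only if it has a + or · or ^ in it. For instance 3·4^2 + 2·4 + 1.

step 0: 12 = 3^2 + 3; sub 4 for 3: 4^2 + 4; = 20; G_1 = 20−1 = 19
step 1: 19 = 4^2 + 3; sub 5 for 4: 5^2 + 3; = 28; G_2 = 28−1 = 27

4^2 + 3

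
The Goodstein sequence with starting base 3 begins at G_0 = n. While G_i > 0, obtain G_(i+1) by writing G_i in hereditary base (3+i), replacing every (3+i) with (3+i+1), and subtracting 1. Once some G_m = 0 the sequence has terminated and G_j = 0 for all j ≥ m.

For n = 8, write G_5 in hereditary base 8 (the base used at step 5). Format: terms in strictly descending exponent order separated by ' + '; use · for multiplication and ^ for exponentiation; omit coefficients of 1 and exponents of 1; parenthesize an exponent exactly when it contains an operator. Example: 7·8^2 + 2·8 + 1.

8 + 3

(0) 8|_3 = 2·3 + 2 ↦ 2·4 + 2|_4 = 10 ⇒ 9
(1) 9|_4 = 2·4 + 1 ↦ 2·5 + 1|_5 = 11 ⇒ 10
(2) 10|_5 = 2·5 ↦ 2·6|_6 = 12 ⇒ 11
(3) 11|_6 = 6 + 5 ↦ 7 + 5|_7 = 12 ⇒ 11
(4) 11|_7 = 7 + 4 ↦ 8 + 4|_8 = 12 ⇒ 11
(5) 11|_8 = 8 + 3 ↦ 9 + 3|_9 = 12 ⇒ 11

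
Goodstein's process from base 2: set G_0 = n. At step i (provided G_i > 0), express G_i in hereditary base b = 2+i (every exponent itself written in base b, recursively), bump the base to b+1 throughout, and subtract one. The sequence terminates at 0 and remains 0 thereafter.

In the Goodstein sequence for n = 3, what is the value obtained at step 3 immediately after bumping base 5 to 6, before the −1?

2

base 2: 3 = 2 + 1; at 3: 3 + 1 = 4; next = 3
base 3: 3 = 3; at 4: 4 = 4; next = 3
base 4: 3 = 3; at 5: 3 = 3; next = 2
base 5: 2 = 2; at 6: 2 = 2; next = 1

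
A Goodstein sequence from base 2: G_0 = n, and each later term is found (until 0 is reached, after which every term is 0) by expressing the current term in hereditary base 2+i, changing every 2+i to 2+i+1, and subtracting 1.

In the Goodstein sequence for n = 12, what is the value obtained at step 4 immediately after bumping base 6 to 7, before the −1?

G_0=12  [base 2] 2^(2 + 1) + 2^2  →[2↦3]→  3^(3 + 1) + 3^3 = 108  −1 ⇒ G_1=107
G_1=107  [base 3] 3^(3 + 1) + 2·3^2 + 2·3 + 2  →[3↦4]→  4^(4 + 1) + 2·4^2 + 2·4 + 2 = 1066  −1 ⇒ G_2=1065
G_2=1065  [base 4] 4^(4 + 1) + 2·4^2 + 2·4 + 1  →[4↦5]→  5^(5 + 1) + 2·5^2 + 2·5 + 1 = 15686  −1 ⇒ G_3=15685
G_3=15685  [base 5] 5^(5 + 1) + 2·5^2 + 2·5  →[5↦6]→  6^(6 + 1) + 2·6^2 + 2·6 = 280020  −1 ⇒ G_4=280019

5764911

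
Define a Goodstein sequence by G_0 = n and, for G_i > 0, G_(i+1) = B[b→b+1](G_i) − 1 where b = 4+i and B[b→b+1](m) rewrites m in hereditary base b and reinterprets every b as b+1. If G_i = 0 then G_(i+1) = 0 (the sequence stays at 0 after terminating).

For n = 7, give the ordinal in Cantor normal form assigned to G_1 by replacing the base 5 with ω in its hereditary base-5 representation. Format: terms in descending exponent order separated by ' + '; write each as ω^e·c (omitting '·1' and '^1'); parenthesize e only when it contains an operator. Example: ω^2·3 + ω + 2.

ω + 2

(0) 7|_4 = 4 + 3 ↦ 5 + 3|_5 = 8 ⇒ 7
(1) 7|_5 = 5 + 2 ↦ 6 + 2|_6 = 8 ⇒ 7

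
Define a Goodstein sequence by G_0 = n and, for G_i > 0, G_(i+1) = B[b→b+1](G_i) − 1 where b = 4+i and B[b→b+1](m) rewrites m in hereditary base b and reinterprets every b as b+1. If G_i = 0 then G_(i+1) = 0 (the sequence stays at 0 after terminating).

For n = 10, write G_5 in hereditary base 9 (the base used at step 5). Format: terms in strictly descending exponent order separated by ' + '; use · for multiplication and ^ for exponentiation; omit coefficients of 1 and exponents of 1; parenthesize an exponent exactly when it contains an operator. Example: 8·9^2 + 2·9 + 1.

9 + 4

10 —HB4→ 2·4 + 2 —bump→ 2·5 + 2 = 12 —(−1)→ 11
11 —HB5→ 2·5 + 1 —bump→ 2·6 + 1 = 13 —(−1)→ 12
12 —HB6→ 2·6 —bump→ 2·7 = 14 —(−1)→ 13
13 —HB7→ 7 + 6 —bump→ 8 + 6 = 14 —(−1)→ 13
13 —HB8→ 8 + 5 —bump→ 9 + 5 = 14 —(−1)→ 13
13 —HB9→ 9 + 4 —bump→ 10 + 4 = 14 —(−1)→ 13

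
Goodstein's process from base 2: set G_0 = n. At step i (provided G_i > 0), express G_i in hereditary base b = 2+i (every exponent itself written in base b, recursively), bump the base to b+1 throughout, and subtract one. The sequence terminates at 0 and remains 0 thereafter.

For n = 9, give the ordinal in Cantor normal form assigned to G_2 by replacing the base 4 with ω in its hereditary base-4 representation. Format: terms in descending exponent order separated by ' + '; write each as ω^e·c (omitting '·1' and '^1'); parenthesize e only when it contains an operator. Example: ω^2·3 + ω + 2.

base 2: 9 = 2^(2 + 1) + 1; at 3: 3^(3 + 1) + 1 = 82; next = 81
base 3: 81 = 3^(3 + 1); at 4: 4^(4 + 1) = 1024; next = 1023
base 4: 1023 = 3·4^4 + 3·4^3 + 3·4^2 + 3·4 + 3; at 5: 3·5^5 + 3·5^3 + 3·5^2 + 3·5 + 3 = 9843; next = 9842

ω^ω·3 + ω^3·3 + ω^2·3 + ω·3 + 3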